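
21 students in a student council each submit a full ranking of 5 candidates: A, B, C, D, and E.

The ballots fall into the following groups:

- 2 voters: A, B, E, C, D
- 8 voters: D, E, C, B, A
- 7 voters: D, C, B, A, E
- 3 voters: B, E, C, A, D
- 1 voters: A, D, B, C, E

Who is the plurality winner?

First-place vote totals:
  A: 3
  B: 3
  C: 0
  D: 15
  E: 0
D has the most first-place votes.

D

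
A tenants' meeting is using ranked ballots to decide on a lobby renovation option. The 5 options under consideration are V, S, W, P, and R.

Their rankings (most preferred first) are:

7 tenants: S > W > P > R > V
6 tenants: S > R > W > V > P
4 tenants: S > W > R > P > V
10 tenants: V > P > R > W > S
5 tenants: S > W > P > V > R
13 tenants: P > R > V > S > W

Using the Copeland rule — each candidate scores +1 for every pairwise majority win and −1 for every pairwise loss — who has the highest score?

P

Pairwise results:
  V vs S: V wins 23–22.
  V vs W: V wins 23–22.
  V vs P: P wins 29–16.
  V vs R: R wins 30–15.
  S vs W: S wins 35–10.
  S vs P: P wins 23–22.
  S vs R: R wins 23–22.
  W vs P: P wins 23–22.
  W vs R: R wins 29–16.
  P vs R: P wins 35–10.
Copeland scores (wins − losses):
  V: 2 − 2 = 0
  S: 1 − 3 = -2
  W: 0 − 4 = -4
  P: 4 − 0 = 4
  R: 3 − 1 = 2
P has the best Copeland score.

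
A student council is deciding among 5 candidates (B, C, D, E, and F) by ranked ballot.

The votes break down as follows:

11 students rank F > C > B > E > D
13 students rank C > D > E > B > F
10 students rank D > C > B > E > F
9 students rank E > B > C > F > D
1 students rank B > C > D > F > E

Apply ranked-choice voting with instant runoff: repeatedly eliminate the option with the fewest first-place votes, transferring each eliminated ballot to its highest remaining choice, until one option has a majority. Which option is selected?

Round 1: C 13, F 11, D 10, E 9, B 1. B has the fewest and is eliminated.
Round 2: C 14, F 11, D 10, E 9. E has the fewest and is eliminated.
Round 3: C 23, F 11, D 10. C has a majority.

C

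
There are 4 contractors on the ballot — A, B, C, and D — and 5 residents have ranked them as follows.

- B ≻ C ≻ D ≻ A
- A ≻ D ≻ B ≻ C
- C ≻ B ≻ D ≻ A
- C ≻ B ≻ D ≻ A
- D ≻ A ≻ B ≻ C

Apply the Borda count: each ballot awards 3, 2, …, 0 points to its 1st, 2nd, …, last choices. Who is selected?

Borda scores:
  A: 0 + 3 + 0 + 0 + 2 = 5
  B: 3 + 1 + 2 + 2 + 1 = 9
  C: 2 + 0 + 3 + 3 + 0 = 8
  D: 1 + 2 + 1 + 1 + 3 = 8
B has the highest total.

B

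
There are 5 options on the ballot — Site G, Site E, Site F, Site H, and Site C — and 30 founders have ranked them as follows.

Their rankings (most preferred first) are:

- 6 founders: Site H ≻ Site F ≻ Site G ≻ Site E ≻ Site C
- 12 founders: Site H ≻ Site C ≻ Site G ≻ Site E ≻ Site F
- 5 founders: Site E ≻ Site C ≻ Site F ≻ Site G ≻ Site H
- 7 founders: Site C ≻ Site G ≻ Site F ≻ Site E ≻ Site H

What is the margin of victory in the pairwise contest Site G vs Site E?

Ballots ranking Site G above Site E: 6+12+7 = 25.
Ballots ranking Site E above Site G: 5.
Site G wins 25–5, a margin of 20.

20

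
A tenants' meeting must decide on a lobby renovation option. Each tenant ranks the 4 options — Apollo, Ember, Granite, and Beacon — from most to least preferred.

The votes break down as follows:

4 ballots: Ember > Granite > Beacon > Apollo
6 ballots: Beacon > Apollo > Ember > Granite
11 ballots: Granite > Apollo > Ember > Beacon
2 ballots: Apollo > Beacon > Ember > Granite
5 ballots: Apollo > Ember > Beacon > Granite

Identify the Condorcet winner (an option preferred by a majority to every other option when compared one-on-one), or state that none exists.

No Condorcet winner

Head-to-head results (28 voters total):
Apollo vs Ember: Apollo wins 24–4.
Apollo vs Granite: Granite wins 15–13.
Apollo vs Beacon: Apollo wins 18–10.
Ember vs Granite: Ember wins 17–11.
Ember vs Beacon: Ember wins 20–8.
Granite vs Beacon: Granite wins 15–13.
No candidate beats all others: Apollo beats Ember beats Granite beats Apollo, a majority cycle.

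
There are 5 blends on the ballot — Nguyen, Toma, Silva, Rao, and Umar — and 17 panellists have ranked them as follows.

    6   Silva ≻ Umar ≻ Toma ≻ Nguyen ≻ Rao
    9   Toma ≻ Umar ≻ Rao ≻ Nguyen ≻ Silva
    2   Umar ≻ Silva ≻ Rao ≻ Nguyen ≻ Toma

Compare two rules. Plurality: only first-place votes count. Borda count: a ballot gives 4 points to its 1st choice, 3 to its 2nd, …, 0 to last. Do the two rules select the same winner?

Plurality first-place counts: Nguyen 0, Toma 9, Silva 6, Rao 0, Umar 2 → Toma.
Borda totals: Nguyen 17, Toma 48, Silva 30, Rao 22, Umar 53 → Umar.
The two rules disagree: plurality picks Toma, Borda picks Umar.

No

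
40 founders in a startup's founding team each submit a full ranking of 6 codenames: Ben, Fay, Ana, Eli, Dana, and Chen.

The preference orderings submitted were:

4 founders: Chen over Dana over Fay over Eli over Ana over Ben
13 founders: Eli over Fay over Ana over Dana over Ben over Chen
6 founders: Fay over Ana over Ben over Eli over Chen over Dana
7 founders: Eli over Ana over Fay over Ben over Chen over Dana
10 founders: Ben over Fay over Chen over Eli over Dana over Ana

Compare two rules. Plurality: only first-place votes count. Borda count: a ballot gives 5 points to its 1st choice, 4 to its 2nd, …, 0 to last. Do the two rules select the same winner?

Plurality first-place counts: Ben 10, Fay 6, Ana 0, Eli 20, Dana 0, Chen 4 → Eli.
Borda totals: Ben 95, Fay 155, Ana 95, Eli 140, Dana 52, Chen 63 → Fay.
The two rules disagree: plurality picks Eli, Borda picks Fay.

No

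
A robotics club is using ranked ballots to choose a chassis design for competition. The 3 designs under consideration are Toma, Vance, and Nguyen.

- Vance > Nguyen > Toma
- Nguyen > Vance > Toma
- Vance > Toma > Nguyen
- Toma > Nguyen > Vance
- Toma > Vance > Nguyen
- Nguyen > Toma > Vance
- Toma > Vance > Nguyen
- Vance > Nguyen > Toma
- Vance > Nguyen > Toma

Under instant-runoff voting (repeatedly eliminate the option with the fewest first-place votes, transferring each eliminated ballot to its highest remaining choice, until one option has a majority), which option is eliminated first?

Round 1: Vance 4, Toma 3, Nguyen 2. Nguyen has the fewest and is eliminated.
Round 2: Vance 5, Toma 4. Vance has a majority.

Nguyen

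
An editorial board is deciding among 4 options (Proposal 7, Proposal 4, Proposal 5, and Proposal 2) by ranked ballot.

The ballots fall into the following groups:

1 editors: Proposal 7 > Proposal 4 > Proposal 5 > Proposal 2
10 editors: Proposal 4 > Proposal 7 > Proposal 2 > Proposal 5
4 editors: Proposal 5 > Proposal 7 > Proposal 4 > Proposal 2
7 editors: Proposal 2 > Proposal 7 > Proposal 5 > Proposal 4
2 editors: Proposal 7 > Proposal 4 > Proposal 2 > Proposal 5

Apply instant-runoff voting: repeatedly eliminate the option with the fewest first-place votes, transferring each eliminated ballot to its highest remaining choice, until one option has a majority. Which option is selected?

Proposal 4

Round 1: Proposal 4 10, Proposal 2 7, Proposal 5 4, Proposal 7 3. Proposal 7 has the fewest and is eliminated.
Round 2: Proposal 4 13, Proposal 2 7, Proposal 5 4. Proposal 4 has a majority.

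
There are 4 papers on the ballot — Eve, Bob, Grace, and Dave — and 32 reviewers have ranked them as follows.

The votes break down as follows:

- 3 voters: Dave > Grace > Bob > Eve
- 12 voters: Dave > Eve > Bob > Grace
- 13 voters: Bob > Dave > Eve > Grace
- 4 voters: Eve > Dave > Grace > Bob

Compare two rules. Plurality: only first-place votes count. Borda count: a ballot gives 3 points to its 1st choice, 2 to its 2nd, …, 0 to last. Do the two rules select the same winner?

Yes

Plurality first-place counts: Eve 4, Bob 13, Grace 0, Dave 15 → Dave.
Borda totals: Eve 49, Bob 54, Grace 10, Dave 79 → Dave.
The two rules agree on Dave.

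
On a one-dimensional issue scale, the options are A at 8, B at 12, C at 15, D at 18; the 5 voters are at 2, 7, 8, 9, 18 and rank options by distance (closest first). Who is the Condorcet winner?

With single-peaked preferences on a line, the Condorcet winner is the candidate closest to the median voter.
The median voter (position 8) is closest to A at 8.
Check: A vs C — voters closer to A: 4 of 5.

A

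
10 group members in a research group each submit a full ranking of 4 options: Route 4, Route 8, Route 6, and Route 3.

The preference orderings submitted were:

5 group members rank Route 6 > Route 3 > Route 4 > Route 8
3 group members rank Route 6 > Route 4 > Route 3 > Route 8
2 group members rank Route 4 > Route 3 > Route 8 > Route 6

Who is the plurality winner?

Route 6

First-place vote totals:
  Route 4: 2
  Route 8: 0
  Route 6: 8
  Route 3: 0
Route 6 has the most first-place votes.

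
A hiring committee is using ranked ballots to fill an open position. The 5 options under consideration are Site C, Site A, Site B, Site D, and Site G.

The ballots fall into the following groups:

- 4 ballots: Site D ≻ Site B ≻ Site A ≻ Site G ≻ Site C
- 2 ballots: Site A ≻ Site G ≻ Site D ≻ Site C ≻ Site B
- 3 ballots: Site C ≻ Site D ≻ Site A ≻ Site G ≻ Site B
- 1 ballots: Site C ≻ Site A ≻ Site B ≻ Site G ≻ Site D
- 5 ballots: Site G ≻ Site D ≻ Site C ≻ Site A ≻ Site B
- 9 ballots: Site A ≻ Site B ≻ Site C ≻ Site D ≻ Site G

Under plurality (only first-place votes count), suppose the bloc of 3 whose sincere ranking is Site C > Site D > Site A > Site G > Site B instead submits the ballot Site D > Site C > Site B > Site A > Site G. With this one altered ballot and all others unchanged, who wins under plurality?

Site A

First-place totals with the altered ballot: Site C 1, Site A 11, Site B 0, Site D 7, Site G 5.
The winner is unchanged: still Site A.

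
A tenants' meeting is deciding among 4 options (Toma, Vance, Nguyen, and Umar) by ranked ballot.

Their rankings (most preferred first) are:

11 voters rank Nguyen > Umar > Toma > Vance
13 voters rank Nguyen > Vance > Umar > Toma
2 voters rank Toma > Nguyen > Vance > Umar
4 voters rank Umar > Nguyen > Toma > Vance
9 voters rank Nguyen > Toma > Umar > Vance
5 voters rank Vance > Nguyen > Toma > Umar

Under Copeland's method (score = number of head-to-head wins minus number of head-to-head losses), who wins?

Pairwise results:
  Toma vs Vance: Toma wins 26–18.
  Toma vs Nguyen: Nguyen wins 42–2.
  Toma vs Umar: Umar wins 28–16.
  Vance vs Nguyen: Nguyen wins 39–5.
  Vance vs Umar: Umar wins 24–20.
  Nguyen vs Umar: Nguyen wins 40–4.
Copeland scores (wins − losses):
  Toma: 1 − 2 = -1
  Vance: 0 − 3 = -3
  Nguyen: 3 − 0 = 3
  Umar: 2 − 1 = 1
Nguyen has the best Copeland score.

Nguyen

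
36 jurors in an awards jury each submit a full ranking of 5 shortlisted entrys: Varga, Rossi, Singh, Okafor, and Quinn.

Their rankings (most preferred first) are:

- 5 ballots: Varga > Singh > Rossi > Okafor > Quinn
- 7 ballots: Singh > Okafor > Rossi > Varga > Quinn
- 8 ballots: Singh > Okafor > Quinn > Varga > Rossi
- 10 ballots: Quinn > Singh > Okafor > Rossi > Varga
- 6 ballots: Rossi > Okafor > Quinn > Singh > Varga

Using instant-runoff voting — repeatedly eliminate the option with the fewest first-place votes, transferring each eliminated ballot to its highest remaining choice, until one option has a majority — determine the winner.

Singh

Round 1: Singh 15, Quinn 10, Rossi 6, Varga 5, Okafor 0. Okafor has the fewest and is eliminated.
Round 2: Singh 15, Quinn 10, Rossi 6, Varga 5. Varga has the fewest and is eliminated.
Round 3: Singh 20, Quinn 10, Rossi 6. Singh has a majority.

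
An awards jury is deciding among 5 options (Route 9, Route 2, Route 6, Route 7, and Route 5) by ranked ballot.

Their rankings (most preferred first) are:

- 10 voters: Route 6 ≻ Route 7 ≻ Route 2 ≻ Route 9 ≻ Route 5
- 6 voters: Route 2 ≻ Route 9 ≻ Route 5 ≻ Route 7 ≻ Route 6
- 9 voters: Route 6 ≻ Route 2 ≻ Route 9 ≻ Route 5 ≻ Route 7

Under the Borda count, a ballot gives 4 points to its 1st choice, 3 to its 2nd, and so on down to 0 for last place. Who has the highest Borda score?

Route 6

Borda scores:
  Route 9: 10·1 + 6·3 + 9·2 = 46
  Route 2: 10·2 + 6·4 + 9·3 = 71
  Route 6: 10·4 + 6·0 + 9·4 = 76
  Route 7: 10·3 + 6·1 + 9·0 = 36
  Route 5: 10·0 + 6·2 + 9·1 = 21
Route 6 has the highest total.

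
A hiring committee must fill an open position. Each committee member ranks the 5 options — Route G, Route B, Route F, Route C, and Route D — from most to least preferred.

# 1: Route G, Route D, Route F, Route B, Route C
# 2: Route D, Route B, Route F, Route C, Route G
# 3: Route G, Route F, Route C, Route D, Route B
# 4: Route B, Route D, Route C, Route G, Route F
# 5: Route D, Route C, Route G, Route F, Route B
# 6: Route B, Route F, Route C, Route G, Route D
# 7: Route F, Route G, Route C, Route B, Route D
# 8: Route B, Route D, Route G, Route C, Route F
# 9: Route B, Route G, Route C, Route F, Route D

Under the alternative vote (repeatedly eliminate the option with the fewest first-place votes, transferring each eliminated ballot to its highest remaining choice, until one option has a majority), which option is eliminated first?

Route C

Round 1: Route B 4, Route G 2, Route D 2, Route F 1, Route C 0. Route C has the fewest and is eliminated.
Round 2: Route B 4, Route G 2, Route D 2, Route F 1. Route F has the fewest and is eliminated.
Round 3: Route B 4, Route G 3, Route D 2. Route D has the fewest and is eliminated.
Round 4: Route B 5, Route G 4. Route B has a majority.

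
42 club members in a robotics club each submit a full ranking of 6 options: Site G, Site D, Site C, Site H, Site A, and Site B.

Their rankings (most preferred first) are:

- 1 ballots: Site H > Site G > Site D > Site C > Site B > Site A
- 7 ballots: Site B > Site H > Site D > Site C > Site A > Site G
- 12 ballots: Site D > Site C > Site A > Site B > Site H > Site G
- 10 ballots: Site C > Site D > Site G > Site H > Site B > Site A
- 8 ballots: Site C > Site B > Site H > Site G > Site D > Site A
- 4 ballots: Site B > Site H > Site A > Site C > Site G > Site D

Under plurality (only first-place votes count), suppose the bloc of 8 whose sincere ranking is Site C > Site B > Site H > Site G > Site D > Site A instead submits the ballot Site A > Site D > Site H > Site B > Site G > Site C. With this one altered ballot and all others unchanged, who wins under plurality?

First-place totals with the altered ballot: Site G 0, Site D 12, Site C 10, Site H 1, Site A 8, Site B 11.
The switch changes the winner from Site C to Site D.

Site D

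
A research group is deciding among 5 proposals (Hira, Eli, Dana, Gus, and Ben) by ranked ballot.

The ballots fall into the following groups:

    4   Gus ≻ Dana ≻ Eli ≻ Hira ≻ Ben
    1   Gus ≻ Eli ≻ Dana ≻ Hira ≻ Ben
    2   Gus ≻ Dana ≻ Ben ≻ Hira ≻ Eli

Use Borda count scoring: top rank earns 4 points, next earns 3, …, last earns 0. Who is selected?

Borda scores:
  Hira: 4·1 + 1 + 2·1 = 7
  Eli: 4·2 + 3 + 2·0 = 11
  Dana: 4·3 + 2 + 2·3 = 20
  Gus: 4·4 + 4 + 2·4 = 28
  Ben: 4·0 + 0 + 2·2 = 4
Gus has the highest total.

Gus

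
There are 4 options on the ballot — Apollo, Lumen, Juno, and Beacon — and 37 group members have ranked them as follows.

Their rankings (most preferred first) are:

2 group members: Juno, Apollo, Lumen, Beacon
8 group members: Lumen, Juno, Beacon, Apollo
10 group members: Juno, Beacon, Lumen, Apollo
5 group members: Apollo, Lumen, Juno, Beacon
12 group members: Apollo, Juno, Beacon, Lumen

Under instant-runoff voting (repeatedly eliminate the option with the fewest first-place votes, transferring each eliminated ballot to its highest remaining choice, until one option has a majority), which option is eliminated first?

Round 1: Apollo 17, Juno 12, Lumen 8, Beacon 0. Beacon has the fewest and is eliminated.
Round 2: Apollo 17, Juno 12, Lumen 8. Lumen has the fewest and is eliminated.
Round 3: Juno 20, Apollo 17. Juno has a majority.

Beacon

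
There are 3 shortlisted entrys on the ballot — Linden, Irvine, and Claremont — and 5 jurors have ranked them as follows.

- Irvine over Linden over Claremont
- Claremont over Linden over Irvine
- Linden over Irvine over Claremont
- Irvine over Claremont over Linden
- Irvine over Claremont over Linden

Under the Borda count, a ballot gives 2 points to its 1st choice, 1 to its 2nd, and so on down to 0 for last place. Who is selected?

Irvine

Borda scores:
  Linden: 1 + 1 + 2 + 0 + 0 = 4
  Irvine: 2 + 0 + 1 + 2 + 2 = 7
  Claremont: 0 + 2 + 0 + 1 + 1 = 4
Irvine has the highest total.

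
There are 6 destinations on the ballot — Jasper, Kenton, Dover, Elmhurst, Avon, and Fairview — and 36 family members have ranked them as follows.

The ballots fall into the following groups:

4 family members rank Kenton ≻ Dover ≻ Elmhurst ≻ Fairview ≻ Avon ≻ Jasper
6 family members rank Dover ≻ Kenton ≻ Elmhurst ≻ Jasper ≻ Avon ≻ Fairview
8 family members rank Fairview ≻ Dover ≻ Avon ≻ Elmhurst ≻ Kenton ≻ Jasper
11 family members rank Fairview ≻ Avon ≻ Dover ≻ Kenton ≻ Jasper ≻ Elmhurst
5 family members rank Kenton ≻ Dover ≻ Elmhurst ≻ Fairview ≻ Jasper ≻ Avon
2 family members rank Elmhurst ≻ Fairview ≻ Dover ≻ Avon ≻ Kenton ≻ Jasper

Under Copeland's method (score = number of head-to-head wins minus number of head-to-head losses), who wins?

Fairview

Pairwise results:
  Jasper vs Kenton: Kenton wins 36–0.
  Jasper vs Dover: Dover wins 36–0.
  Jasper vs Elmhurst: Elmhurst wins 25–11.
  Jasper vs Avon: Avon wins 25–11.
  Jasper vs Fairview: Fairview wins 30–6.
  Kenton vs Dover: Dover wins 27–9.
  Kenton vs Elmhurst: Kenton wins 26–10.
  Kenton vs Avon: Avon wins 21–15.
  Kenton vs Fairview: Fairview wins 21–15.
  Dover vs Elmhurst: Dover wins 34–2.
  Dover vs Avon: Dover wins 25–11.
  Dover vs Fairview: Fairview wins 21–15.
  Elmhurst vs Avon: Avon wins 19–17.
  Elmhurst vs Fairview: Fairview wins 19–17.
  Avon vs Fairview: Fairview wins 30–6.
Copeland scores (wins − losses):
  Jasper: 0 − 5 = -5
  Kenton: 2 − 3 = -1
  Dover: 4 − 1 = 3
  Elmhurst: 1 − 4 = -3
  Avon: 3 − 2 = 1
  Fairview: 5 − 0 = 5
Fairview has the best Copeland score.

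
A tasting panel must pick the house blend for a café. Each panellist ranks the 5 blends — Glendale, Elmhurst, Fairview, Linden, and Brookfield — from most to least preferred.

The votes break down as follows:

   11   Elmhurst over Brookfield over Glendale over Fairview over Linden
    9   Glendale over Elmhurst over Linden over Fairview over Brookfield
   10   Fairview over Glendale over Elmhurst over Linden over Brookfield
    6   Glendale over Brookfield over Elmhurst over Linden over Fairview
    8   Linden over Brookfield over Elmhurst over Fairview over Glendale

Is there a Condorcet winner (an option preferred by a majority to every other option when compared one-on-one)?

Head-to-head results (44 voters total):
Glendale vs Elmhurst: Glendale wins 25–19.
Glendale vs Fairview: Glendale wins 26–18.
Glendale vs Linden: Glendale wins 36–8.
Glendale vs Brookfield: Glendale wins 25–19.
Elmhurst vs Fairview: Elmhurst wins 34–10.
Elmhurst vs Linden: Elmhurst wins 36–8.
Elmhurst vs Brookfield: Elmhurst wins 30–14.
Fairview vs Linden: Linden wins 23–21.
Fairview vs Brookfield: Brookfield wins 25–19.
Linden vs Brookfield: Linden wins 27–17.
Glendale beats each rival — Elmhurst (25–19), Fairview (26–18), Linden (36–8), Brookfield (25–19) — so Glendale is the Condorcet winner.

Yes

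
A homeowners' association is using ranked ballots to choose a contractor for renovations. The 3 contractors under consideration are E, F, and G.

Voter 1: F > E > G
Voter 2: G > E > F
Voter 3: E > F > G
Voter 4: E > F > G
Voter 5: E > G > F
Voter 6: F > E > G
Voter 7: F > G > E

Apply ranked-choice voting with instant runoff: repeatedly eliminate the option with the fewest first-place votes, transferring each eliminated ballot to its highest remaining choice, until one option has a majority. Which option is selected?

Round 1: E 3, F 3, G 1. G has the fewest and is eliminated.
Round 2: E 4, F 3. E has a majority.

E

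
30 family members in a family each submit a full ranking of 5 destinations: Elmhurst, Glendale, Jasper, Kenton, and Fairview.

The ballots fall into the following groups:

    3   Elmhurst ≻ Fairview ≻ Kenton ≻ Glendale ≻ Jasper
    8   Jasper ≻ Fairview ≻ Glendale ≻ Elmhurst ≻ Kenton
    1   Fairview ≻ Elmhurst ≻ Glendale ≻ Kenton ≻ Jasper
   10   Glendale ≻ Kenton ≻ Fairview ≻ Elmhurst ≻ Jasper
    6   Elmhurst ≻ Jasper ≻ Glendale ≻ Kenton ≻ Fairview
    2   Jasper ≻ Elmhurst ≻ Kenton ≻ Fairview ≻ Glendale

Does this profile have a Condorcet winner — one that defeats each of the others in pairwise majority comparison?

No

Head-to-head results (30 voters total):
Elmhurst vs Glendale: Glendale wins 18–12.
Elmhurst vs Jasper: Elmhurst wins 20–10.
Elmhurst vs Kenton: Elmhurst wins 20–10.
Elmhurst vs Fairview: Fairview wins 19–11.
Glendale vs Jasper: Jasper wins 16–14.
Glendale vs Kenton: Glendale wins 25–5.
Glendale vs Fairview: Glendale wins 16–14.
Jasper vs Kenton: Jasper wins 16–14.
Jasper vs Fairview: Jasper wins 16–14.
Kenton vs Fairview: Kenton wins 18–12.
No candidate beats all others: Elmhurst beats Jasper beats Glendale beats Elmhurst, a majority cycle.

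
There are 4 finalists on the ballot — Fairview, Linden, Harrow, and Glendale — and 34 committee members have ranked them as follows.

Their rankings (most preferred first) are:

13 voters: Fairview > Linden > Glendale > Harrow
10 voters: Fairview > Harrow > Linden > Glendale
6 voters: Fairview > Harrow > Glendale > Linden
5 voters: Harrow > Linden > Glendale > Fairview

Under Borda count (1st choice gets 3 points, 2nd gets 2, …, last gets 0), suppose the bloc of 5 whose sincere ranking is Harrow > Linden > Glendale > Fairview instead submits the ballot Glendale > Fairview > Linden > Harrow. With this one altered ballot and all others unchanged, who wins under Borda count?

Fairview

Borda totals with the altered ballot: Fairview 97, Linden 41, Harrow 32, Glendale 34.
The winner is unchanged: still Fairview.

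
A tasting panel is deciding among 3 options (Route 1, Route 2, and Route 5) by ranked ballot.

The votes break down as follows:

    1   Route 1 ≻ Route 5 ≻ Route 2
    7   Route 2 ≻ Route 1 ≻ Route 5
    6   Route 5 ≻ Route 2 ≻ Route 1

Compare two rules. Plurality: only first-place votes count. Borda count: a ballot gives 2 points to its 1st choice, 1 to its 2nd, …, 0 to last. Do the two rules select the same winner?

Yes

Plurality first-place counts: Route 1 1, Route 2 7, Route 5 6 → Route 2.
Borda totals: Route 1 9, Route 2 20, Route 5 13 → Route 2.
The two rules agree on Route 2.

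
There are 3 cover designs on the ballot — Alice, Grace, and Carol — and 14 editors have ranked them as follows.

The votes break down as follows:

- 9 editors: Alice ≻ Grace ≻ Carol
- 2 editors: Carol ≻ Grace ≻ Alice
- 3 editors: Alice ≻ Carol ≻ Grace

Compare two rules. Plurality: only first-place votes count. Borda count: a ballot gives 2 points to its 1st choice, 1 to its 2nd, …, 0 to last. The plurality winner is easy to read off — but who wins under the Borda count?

Alice

Plurality first-place counts: Alice 12, Grace 0, Carol 2 → Alice.
Borda totals: Alice 24, Grace 11, Carol 7 → Alice.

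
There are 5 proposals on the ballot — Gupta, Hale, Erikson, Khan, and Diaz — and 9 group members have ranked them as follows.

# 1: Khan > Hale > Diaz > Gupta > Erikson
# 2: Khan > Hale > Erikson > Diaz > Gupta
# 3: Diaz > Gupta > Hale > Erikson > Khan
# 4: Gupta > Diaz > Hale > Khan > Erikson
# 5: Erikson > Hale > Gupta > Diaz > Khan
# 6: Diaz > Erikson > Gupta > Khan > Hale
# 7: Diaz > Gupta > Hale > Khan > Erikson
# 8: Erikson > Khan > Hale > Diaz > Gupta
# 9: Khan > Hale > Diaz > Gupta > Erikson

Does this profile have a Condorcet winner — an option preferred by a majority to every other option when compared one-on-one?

No

Head-to-head results (9 voters total):
Gupta vs Hale: Hale wins 5–4.
Gupta vs Erikson: Gupta wins 5–4.
Gupta vs Khan: Gupta wins 5–4.
Gupta vs Diaz: Diaz wins 7–2.
Hale vs Erikson: Hale wins 6–3.
Hale vs Khan: Khan wins 5–4.
Hale vs Diaz: Hale wins 5–4.
Erikson vs Khan: Khan wins 5–4.
Erikson vs Diaz: Diaz wins 6–3.
Khan vs Diaz: Diaz wins 5–4.
No candidate beats all others: Gupta beats Khan beats Hale beats Gupta, a majority cycle.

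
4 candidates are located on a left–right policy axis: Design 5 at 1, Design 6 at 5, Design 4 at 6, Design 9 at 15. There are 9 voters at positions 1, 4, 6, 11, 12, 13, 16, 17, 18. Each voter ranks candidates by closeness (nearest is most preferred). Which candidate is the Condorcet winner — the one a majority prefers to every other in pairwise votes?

Design 9

With single-peaked preferences on a line, the Condorcet winner is the candidate closest to the median voter.
The median voter (position 12) is closest to Design 9 at 15.
Check: Design 9 vs Design 4 — voters closer to Design 9: 6 of 9.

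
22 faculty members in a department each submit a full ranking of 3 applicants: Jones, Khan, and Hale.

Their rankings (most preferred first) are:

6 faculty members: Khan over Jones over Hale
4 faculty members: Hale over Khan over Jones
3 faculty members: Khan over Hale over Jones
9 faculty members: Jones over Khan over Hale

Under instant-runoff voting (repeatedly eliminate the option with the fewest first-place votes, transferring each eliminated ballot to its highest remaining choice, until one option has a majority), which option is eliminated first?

Hale

Round 1: Jones 9, Khan 9, Hale 4. Hale has the fewest and is eliminated.
Round 2: Khan 13, Jones 9. Khan has a majority.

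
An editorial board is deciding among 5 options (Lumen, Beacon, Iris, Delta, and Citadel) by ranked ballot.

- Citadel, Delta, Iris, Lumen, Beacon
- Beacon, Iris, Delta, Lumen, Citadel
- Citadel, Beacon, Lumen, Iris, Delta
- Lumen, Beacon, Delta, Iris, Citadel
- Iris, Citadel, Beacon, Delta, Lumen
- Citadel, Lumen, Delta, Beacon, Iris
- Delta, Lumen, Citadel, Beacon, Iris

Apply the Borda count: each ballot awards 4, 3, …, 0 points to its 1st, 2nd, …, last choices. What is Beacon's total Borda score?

14

Borda scores:
  Lumen: 1 + 1 + 2 + 4 + 0 + 3 + 3 = 14
  Beacon: 0 + 4 + 3 + 3 + 2 + 1 + 1 = 14
  Iris: 2 + 3 + 1 + 1 + 4 + 0 + 0 = 11
  Delta: 3 + 2 + 0 + 2 + 1 + 2 + 4 = 14
  Citadel: 4 + 0 + 4 + 0 + 3 + 4 + 2 = 17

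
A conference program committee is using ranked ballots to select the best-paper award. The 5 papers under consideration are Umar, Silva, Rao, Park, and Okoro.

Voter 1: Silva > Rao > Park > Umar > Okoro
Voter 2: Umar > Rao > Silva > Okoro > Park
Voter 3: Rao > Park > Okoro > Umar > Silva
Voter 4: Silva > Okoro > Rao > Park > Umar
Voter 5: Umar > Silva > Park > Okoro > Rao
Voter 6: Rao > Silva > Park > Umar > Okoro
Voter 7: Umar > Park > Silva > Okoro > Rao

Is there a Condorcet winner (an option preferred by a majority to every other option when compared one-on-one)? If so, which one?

None — there is no Condorcet winner

Head-to-head results (7 voters total):
Umar vs Silva: Umar wins 4–3.
Umar vs Rao: Rao wins 4–3.
Umar vs Park: Park wins 4–3.
Umar vs Okoro: Umar wins 5–2.
Silva vs Rao: Silva wins 4–3.
Silva vs Park: Silva wins 5–2.
Silva vs Okoro: Silva wins 6–1.
Rao vs Park: Rao wins 5–2.
Rao vs Okoro: Rao wins 4–3.
Park vs Okoro: Park wins 5–2.
No candidate beats all others: Umar beats Silva beats Rao beats Umar, a majority cycle.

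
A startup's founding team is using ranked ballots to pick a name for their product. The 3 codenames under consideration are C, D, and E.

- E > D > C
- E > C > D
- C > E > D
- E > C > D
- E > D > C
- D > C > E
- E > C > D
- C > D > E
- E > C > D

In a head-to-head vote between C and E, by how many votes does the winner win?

3

Ballots ranking C above E: 3.
Ballots ranking E above C: 6.
E wins 6–3, a margin of 3.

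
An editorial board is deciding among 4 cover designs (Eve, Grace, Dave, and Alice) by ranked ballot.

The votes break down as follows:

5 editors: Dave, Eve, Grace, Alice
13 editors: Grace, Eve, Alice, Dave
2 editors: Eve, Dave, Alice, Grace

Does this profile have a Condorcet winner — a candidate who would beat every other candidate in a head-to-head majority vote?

Head-to-head results (20 voters total):
Eve vs Grace: Grace wins 13–7.
Eve vs Dave: Eve wins 15–5.
Eve vs Alice: Eve wins 20–0.
Grace vs Dave: Grace wins 13–7.
Grace vs Alice: Grace wins 18–2.
Dave vs Alice: Alice wins 13–7.
Grace beats each rival — Eve (13–7), Dave (13–7), Alice (18–2) — so Grace is the Condorcet winner.

Yes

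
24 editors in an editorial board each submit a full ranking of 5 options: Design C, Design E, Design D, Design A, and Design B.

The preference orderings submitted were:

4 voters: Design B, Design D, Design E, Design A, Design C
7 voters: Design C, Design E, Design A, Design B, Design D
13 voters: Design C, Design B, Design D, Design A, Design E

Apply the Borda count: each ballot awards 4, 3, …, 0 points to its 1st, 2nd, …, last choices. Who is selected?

Borda scores:
  Design C: 4·0 + 7·4 + 13·4 = 80
  Design E: 4·2 + 7·3 + 13·0 = 29
  Design D: 4·3 + 7·0 + 13·2 = 38
  Design A: 4·1 + 7·2 + 13·1 = 31
  Design B: 4·4 + 7·1 + 13·3 = 62
Design C has the highest total.

Design C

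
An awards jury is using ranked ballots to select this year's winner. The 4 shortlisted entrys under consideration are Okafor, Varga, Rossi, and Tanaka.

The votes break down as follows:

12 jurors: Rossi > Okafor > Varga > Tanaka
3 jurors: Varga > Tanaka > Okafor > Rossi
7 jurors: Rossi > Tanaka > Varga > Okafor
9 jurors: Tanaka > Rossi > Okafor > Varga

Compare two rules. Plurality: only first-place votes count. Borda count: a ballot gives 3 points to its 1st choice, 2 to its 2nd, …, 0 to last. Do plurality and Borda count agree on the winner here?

Yes

Plurality first-place counts: Okafor 0, Varga 3, Rossi 19, Tanaka 9 → Rossi.
Borda totals: Okafor 36, Varga 28, Rossi 75, Tanaka 47 → Rossi.
The two rules agree on Rossi.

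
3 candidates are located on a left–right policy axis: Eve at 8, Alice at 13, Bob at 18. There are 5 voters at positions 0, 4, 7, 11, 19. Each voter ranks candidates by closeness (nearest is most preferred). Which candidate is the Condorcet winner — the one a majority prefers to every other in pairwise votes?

With single-peaked preferences on a line, the Condorcet winner is the candidate closest to the median voter.
The median voter (position 7) is closest to Eve at 8.
Check: Eve vs Alice — voters closer to Eve: 3 of 5.

Eve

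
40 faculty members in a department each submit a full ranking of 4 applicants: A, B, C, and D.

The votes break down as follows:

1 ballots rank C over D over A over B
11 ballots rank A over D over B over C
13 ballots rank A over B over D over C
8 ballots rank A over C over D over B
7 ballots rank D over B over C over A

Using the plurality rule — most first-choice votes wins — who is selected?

A

First-place vote totals:
  A: 32
  B: 0
  C: 1
  D: 7
A has the most first-place votes.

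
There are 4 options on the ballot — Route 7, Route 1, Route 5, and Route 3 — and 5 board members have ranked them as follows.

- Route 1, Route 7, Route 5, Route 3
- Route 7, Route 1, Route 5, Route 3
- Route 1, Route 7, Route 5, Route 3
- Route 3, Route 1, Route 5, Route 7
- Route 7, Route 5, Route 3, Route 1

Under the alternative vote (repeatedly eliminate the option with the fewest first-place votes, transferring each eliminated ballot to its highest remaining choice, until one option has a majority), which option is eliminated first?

Route 5

Round 1: Route 7 2, Route 1 2, Route 3 1, Route 5 0. Route 5 has the fewest and is eliminated.
Round 2: Route 7 2, Route 1 2, Route 3 1. Route 3 has the fewest and is eliminated.
Round 3: Route 1 3, Route 7 2. Route 1 has a majority.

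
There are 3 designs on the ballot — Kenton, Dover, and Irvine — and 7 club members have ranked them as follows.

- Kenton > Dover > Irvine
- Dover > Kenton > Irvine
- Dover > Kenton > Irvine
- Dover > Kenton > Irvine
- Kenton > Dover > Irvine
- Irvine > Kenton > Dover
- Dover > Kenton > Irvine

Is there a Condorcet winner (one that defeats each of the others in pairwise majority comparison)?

Yes

Head-to-head results (7 voters total):
Kenton vs Dover: Dover wins 4–3.
Kenton vs Irvine: Kenton wins 6–1.
Dover vs Irvine: Dover wins 6–1.
Dover beats each rival — Kenton (4–3), Irvine (6–1) — so Dover is the Condorcet winner.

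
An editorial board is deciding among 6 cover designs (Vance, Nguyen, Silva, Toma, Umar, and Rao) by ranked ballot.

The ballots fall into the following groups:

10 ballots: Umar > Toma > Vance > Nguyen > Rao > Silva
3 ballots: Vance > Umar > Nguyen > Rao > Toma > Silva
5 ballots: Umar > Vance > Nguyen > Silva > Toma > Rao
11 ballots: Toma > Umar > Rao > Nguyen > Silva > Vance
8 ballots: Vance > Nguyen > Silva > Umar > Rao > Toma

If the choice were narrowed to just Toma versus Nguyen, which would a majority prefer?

Toma

Ballots ranking Toma above Nguyen: 10+11 = 21.
Ballots ranking Nguyen above Toma: 3+5+8 = 16.
Toma wins the head-to-head, 21–16.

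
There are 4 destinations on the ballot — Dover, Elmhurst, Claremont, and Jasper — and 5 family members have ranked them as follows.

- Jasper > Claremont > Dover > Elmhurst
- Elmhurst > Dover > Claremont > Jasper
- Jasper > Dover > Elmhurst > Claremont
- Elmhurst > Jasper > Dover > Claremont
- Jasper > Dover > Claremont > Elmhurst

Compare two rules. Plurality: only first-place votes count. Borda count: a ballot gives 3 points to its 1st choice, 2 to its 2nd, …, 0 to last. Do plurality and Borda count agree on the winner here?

Plurality first-place counts: Dover 0, Elmhurst 2, Claremont 0, Jasper 3 → Jasper.
Borda totals: Dover 8, Elmhurst 7, Claremont 4, Jasper 11 → Jasper.
The two rules agree on Jasper.

Yes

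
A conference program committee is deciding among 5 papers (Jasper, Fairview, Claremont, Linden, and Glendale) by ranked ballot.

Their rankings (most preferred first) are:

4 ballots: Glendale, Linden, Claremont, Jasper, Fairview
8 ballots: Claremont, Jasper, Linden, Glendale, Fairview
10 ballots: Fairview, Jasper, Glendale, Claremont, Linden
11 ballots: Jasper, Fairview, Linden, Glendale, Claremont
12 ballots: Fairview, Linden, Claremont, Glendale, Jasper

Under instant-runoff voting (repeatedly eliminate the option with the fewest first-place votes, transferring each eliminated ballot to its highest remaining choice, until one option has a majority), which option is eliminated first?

Round 1: Fairview 22, Jasper 11, Claremont 8, Glendale 4, Linden 0. Linden has the fewest and is eliminated.
Round 2: Fairview 22, Jasper 11, Claremont 8, Glendale 4. Glendale has the fewest and is eliminated.
Round 3: Fairview 22, Claremont 12, Jasper 11. Jasper has the fewest and is eliminated.
Round 4: Fairview 33, Claremont 12. Fairview has a majority.

Linden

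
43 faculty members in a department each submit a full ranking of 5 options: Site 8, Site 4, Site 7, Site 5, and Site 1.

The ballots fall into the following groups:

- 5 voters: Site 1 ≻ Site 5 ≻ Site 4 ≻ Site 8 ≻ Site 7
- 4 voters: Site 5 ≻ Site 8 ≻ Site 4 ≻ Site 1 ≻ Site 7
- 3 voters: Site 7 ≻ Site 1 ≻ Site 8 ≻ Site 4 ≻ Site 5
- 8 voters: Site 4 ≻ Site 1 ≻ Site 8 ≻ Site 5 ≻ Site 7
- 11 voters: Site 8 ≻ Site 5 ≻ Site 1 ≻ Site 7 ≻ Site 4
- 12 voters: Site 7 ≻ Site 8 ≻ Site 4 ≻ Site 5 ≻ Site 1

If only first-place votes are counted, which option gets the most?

Site 7

First-place vote totals:
  Site 8: 11
  Site 4: 8
  Site 7: 15
  Site 5: 4
  Site 1: 5
Site 7 has the most first-place votes.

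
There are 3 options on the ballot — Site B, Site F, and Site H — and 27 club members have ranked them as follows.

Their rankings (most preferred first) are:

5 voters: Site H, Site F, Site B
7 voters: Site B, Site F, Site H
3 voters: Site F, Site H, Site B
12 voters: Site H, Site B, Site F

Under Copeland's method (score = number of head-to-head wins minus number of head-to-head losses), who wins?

Pairwise results:
  Site B vs Site F: Site B wins 19–8.
  Site B vs Site H: Site H wins 20–7.
  Site F vs Site H: Site H wins 17–10.
Copeland scores (wins − losses):
  Site B: 1 − 1 = 0
  Site F: 0 − 2 = -2
  Site H: 2 − 0 = 2
Site H has the best Copeland score.

Site H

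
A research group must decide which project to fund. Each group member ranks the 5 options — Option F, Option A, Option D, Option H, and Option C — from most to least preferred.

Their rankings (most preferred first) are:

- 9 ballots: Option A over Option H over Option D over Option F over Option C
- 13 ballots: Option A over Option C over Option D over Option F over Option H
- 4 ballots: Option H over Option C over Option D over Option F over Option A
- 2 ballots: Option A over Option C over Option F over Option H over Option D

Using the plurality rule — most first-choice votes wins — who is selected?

Option A

First-place vote totals:
  Option F: 0
  Option A: 24
  Option D: 0
  Option H: 4
  Option C: 0
Option A has the most first-place votes.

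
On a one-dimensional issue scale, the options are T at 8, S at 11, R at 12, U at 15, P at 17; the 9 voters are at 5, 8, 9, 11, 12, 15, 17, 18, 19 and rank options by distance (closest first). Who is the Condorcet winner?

With single-peaked preferences on a line, the Condorcet winner is the candidate closest to the median voter.
The median voter (position 12) is closest to R at 12.
Check: R vs S — voters closer to R: 5 of 9.

R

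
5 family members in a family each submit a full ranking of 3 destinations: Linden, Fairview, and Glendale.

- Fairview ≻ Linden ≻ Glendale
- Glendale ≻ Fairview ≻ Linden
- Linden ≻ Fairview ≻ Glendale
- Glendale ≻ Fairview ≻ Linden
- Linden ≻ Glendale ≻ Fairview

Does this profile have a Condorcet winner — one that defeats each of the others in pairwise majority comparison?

Head-to-head results (5 voters total):
Linden vs Fairview: Fairview wins 3–2.
Linden vs Glendale: Linden wins 3–2.
Fairview vs Glendale: Glendale wins 3–2.
No candidate beats all others: Linden beats Glendale beats Fairview beats Linden, a majority cycle.

No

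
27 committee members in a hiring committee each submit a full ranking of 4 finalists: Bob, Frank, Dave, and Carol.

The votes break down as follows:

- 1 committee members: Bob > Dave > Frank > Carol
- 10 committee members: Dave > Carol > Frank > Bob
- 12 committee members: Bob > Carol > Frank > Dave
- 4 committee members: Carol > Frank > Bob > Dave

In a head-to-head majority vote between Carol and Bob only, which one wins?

Carol

Ballots ranking Carol above Bob: 10+4 = 14.
Ballots ranking Bob above Carol: 1+12 = 13.
Carol wins the head-to-head, 14–13.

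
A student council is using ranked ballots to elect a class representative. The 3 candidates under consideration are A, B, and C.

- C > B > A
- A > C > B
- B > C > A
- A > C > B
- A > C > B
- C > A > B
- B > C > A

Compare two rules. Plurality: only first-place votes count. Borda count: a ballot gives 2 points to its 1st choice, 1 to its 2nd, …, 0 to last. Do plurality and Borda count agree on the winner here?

Plurality first-place counts: A 3, B 2, C 2 → A.
Borda totals: A 7, B 5, C 9 → C.
The two rules disagree: plurality picks A, Borda picks C.

No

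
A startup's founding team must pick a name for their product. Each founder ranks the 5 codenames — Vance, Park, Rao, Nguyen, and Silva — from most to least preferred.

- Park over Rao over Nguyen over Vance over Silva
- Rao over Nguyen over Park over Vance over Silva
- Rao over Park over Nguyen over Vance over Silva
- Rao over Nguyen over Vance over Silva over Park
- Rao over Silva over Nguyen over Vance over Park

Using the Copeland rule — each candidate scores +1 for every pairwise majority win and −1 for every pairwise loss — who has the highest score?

Rao

Pairwise results:
  Vance vs Park: Park wins 3–2.
  Vance vs Rao: Rao wins 5–0.
  Vance vs Nguyen: Nguyen wins 5–0.
  Vance vs Silva: Vance wins 4–1.
  Park vs Rao: Rao wins 4–1.
  Park vs Nguyen: Nguyen wins 3–2.
  Park vs Silva: Park wins 3–2.
  Rao vs Nguyen: Rao wins 5–0.
  Rao vs Silva: Rao wins 5–0.
  Nguyen vs Silva: Nguyen wins 4–1.
Copeland scores (wins − losses):
  Vance: 1 − 3 = -2
  Park: 2 − 2 = 0
  Rao: 4 − 0 = 4
  Nguyen: 3 − 1 = 2
  Silva: 0 − 4 = -4
Rao has the best Copeland score.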